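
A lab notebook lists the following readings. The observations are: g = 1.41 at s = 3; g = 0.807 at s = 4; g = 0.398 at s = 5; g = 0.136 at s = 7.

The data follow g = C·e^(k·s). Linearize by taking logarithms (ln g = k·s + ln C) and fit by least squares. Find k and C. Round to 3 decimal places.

k = -0.590, C = 8.201

Let Y = ln g. Fitting Y = k·s + ln C by least squares:
Σs = 19.0000, Σ(s)² = 99.0000, Σln g = -2.7872, Σs·ln g = -18.3992.
Equations: 99.0000·k + 19.0000·ln C = -18.3992;  19.0000·k + 4·ln C = -2.7872.
Slope k = (n·Σs·ln g − Σs·Σln g)/(n·Σ(s)² − (Σs)²) = (4·-18.3992 − 19.0000·-2.7872)/35.0000 = -0.58969; ln C = (Σln g − k·Σs)/n = 2.10420, so C = exp(2.10420) = 8.20055.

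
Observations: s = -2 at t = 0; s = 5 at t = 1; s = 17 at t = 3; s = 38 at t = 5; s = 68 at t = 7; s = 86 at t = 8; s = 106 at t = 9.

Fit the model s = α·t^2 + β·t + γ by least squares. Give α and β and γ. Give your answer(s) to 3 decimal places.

Setting ∂/∂α … = 0 gives: 13765·α + 1737·β + 229·γ = 18530;  1737·α + 229·β + 33·γ = 2364;  229·α + 33·β + 7·γ = 318.
Row-reducing yields α = 3791/3828, β = 3715/1276, γ = -665/957.

α = 0.990, β = 2.911, γ = -0.695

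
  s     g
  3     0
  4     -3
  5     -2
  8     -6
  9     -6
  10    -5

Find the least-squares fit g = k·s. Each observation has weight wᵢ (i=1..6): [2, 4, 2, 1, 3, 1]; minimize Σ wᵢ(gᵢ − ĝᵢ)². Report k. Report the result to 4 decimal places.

Normal-equation sums: Σwᵢ·s·s = 539.
Right-hand side: Σwᵢ·s·g = -328.
Hence k = -328 / 539 ≈ -0.608534.

k = -0.6085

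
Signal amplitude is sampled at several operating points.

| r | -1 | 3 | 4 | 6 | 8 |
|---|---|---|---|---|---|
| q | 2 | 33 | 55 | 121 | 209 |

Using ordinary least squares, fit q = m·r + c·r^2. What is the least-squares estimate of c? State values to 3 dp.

Forming MᵀM = [[126, 818]; [818, 5730]] and Mᵀq = [2715, 18911]ᵀ gives MᵀM·[m, c]ᵀ = Mᵀq.
Δ = 126·5730 − 818² = 52856.
m = (2715·5730 − 818·18911)/52856 = 10969/6607; c = (126·18911 − 818·2715)/52856 = 40479/13214.

c = 3.063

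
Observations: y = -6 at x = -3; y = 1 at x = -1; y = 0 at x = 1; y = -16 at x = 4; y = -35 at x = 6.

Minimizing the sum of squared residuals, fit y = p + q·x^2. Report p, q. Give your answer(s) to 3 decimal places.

From the data, Σ1 = 5, Σx^2 = 63, Σx^2·x^2 = 1635.
And Σy = -56, Σx^2·y = -1569.
det = 5·1635 − 63² = 4206.
p = ((-56)·1635 − 63·(-1569))/4206 = 2429/1402; q = (5·(-1569) − 63·(-56))/4206 = -1439/1402.

p = 1.733, q = -1.026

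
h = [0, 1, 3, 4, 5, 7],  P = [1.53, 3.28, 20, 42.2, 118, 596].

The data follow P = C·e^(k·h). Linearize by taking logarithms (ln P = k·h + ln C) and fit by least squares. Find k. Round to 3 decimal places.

k = 0.861

Taking logs, ln P = k·h + ln C, so regress ln P on h.
AᵀA = [[100.0000, 20.0000]; [20.0000, 6]], rhs = [93.7298, 19.5122]ᵀ  (here Σh = 20.0000, Σ(h)² = 100.0000, Σln P = 19.5122, Σh·ln P = 93.7298).
Solving (det = 200.0000): k = 0.86068, ln C = 0.38311.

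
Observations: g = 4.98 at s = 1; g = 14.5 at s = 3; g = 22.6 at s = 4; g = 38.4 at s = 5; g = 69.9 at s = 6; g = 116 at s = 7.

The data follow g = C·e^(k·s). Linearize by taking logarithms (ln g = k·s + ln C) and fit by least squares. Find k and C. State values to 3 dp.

k = 0.524, C = 2.914

Linearized form: ln g = k·s + ln C. From the 6 transformed points,
AᵀA = [[136.0000, 26.0000]; [26.0000, 6]], rhs = [99.0975, 20.0462]ᵀ  (here Σs = 26.0000, Σ(s)² = 136.0000, Σln g = 20.0462, Σs·ln g = 99.0975).
Solving (det = 140.0000): k = 0.52416, ln C = 1.06967, so C = exp(1.06967) = 2.91443.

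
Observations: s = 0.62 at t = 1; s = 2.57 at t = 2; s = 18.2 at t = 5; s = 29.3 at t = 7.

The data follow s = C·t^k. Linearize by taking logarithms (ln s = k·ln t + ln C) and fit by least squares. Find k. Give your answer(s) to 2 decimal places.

With ln sᵢ as the transformed response and ln tᵢ as the regressor:
Sums: Σln t = 4.2485, Σ(ln t)² = 6.8573, Σln s = 6.7449, Σln t·ln s = 11.8964.
Normal system: [[6.8573, 4.2485]; [4.2485, 4]]·[k, ln C]ᵀ = [11.8964, 6.7449]ᵀ.
Solving (det = 9.3795): k = 2.01823, ln C = -0.45739.

k = 2.02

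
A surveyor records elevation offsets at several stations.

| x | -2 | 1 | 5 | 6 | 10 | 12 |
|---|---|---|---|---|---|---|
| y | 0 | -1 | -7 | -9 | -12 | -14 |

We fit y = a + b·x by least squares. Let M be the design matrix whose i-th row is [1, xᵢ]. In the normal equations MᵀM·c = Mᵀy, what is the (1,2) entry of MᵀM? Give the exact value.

Row 1 ↔ basis 1, column 2 ↔ basis x, so (MᵀM)_{1,2} = Σᵢ x = (1)·(-2) + (1)·(1) + (1)·(5) + (1)·(6) + (1)·(10) + (1)·(12) = 32.

32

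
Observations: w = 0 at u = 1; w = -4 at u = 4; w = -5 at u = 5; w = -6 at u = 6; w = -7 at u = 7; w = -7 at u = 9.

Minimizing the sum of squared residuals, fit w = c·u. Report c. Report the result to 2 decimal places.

c = -0.91

Sums needed: Σu·u = 208.
Right-hand side: Σu·w = -189.
XᵀX·[c]ᵀ = Xᵀw becomes [[208]]·[c]ᵀ = [-189]ᵀ.
Hence c = -189 / 208 ≈ -0.908654.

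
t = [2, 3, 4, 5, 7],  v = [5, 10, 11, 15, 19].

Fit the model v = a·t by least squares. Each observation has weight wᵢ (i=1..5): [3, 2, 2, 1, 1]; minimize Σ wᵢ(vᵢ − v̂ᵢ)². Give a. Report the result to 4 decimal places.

a = 2.8382

Compute the Gram sums: Σwᵢ·t·t = 136.
Moment sums: Σwᵢ·t·v = 386.
AᵀWA·[a]ᵀ = AᵀWv becomes [[136]]·[a]ᵀ = [386]ᵀ.
a = 386/136 = 2.83824.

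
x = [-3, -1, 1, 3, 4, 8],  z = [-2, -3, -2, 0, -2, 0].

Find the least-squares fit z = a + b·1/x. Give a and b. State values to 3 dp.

Normal-equation sums: Σ1 = 6, Σ1/x = 3/8, Σ1/x·1/x = 1325/576.
For Mᵀz: Σz = -9, Σ1/x·z = 7/6.
Normal equations: [[6, 3/8]; [3/8, 1325/576]]·[a, b]ᵀ = [-9, 7/6]ᵀ.
Determinant 6·(1325/576) − (3/8)² = 2623/192.
a = ((-9)·(1325/576) − (3/8)·(7/6))/(2623/192) = -4059/2623; b = (6·(7/6) − (3/8)·(-9))/(2623/192) = 1992/2623.

a = -1.547, b = 0.759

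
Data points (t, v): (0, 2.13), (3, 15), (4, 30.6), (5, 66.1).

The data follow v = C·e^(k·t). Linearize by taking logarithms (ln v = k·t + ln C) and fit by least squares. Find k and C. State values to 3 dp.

k = 0.681, C = 2.067

With ln vᵢ as the transformed response and tᵢ as the regressor:
XᵀX = [[50.0000, 12.0000]; [12.0000, 4]], rhs = [42.7640, 11.0763]ᵀ  (here Σt = 12.0000, Σ(t)² = 50.0000, Σln v = 11.0763, Σt·ln v = 42.7640).
Solving (det = 56.0000): k = 0.68107, ln C = 0.72588, so C = exp(0.72588) = 2.06654.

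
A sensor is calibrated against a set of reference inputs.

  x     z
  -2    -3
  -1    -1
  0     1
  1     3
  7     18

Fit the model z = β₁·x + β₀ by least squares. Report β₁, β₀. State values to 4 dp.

Normal-equation sums: Σx·x = 55, Σx = 5, Σ1 = 5.
For Mᵀz: Σx·z = 136, Σz = 18.
MᵀM·[β₁, β₀]ᵀ = Mᵀz becomes [[55, 5]; [5, 5]]·[β₁, β₀]ᵀ = [136, 18]ᵀ.
Δ = 55·5 − 5² = 250.
β₁ = (136·5 − 5·18)/250 = 59/25; β₀ = (55·18 − 5·136)/250 = 31/25.

β₁ = 2.3600, β₀ = 1.2400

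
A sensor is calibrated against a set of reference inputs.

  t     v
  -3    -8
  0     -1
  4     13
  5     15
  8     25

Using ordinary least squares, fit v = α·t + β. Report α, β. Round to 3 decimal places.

α = 3.045, β = 0.273

The normal equations are: 114·α + 14·β = 351;  14·α + 5·β = 44.
(Σt·t = 114, Σt = 14, Σ1 = 5, Σt·v = 351, Σv = 44.)
Eliminating β: 5·(row 1) − 14·(row 2) gives 374·α = 5·351 − 14·44 = 1139, so α = 67/22.
Then β = (44 − 14·(67/22))/5 = 3/11.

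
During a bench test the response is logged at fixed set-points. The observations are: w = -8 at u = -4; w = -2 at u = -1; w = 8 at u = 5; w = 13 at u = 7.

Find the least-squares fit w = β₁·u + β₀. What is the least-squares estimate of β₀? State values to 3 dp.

Forming MᵀM = [[91, 7]; [7, 4]] and Mᵀw = [165, 11]ᵀ gives MᵀM·[β₁, β₀]ᵀ = Mᵀw.
det = 91·4 − 7² = 315.
β₁ = (165·4 − 7·11)/315 = 583/315; β₀ = (91·11 − 7·165)/315 = -22/45.

β₀ = -0.489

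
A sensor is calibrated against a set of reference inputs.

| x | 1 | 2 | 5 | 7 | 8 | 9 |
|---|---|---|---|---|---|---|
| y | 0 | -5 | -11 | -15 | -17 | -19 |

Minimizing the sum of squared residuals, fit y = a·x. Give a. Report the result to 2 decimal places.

From the data, Σx·x = 224.
And Σx·y = -477.
AᵀA·[a]ᵀ = Aᵀy becomes [[224]]·[a]ᵀ = [-477]ᵀ.
Hence a = -477 / 224 ≈ -2.12946.

a = -2.13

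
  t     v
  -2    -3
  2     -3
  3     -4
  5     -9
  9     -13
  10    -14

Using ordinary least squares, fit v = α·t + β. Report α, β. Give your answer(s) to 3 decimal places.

Sums needed: Σt·t = 223, Σt = 27, Σ1 = 6.
Right-hand side: Σt·v = -314, Σv = -46.
Normal equations: [[223, 27]; [27, 6]]·[α, β]ᵀ = [-314, -46]ᵀ.
Determinant 223·6 − 27² = 609.
α = ((-314)·6 − 27·(-46))/609 = -214/203; β = (223·(-46) − 27·(-314))/609 = -1780/609.

α = -1.054, β = -2.923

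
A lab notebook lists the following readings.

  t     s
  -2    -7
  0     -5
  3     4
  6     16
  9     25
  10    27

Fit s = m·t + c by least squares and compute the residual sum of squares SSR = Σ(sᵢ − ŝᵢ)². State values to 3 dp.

SSR = 13.787

Sums needed: Σt·t = 230, Σt = 26, Σ1 = 6.
For Aᵀs: Σt·s = 617, Σs = 60.
Normal equations: [[230, 26]; [26, 6]]·[m, c]ᵀ = [617, 60]ᵀ.
det = 230·6 − 26² = 704.
m = (617·6 − 26·60)/704 = 1071/352; c = (230·60 − 26·617)/704 = -1121/352.
Residuals: 799/352, -639/352, -171/88, 327/352, 141/176, -85/352; SSR = 4853/352.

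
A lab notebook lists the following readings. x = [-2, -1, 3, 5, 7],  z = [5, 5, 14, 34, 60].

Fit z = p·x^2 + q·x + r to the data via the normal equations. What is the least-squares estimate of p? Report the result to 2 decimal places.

Sums needed: Σx^2·x^2 = 3124, Σx^2·x = 486, Σx^2 = 88, Σx·x = 88, Σx = 12, Σ1 = 5.
Moment sums: Σx^2·z = 3941, Σx·z = 617, Σz = 118.
Row-reducing yields p = 46581/44342, q = 33799/44342, r = 72764/22171.

p = 1.05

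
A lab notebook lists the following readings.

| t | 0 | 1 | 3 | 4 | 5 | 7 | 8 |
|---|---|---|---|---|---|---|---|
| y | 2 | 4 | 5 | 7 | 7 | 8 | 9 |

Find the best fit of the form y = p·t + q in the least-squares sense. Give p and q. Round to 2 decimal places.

p = 0.81, q = 2.77

Normal-equation sums: Σt·t = 164, Σt = 28, Σ1 = 7.
Right-hand side: Σt·y = 210, Σy = 42.
So MᵀM·[p, q]ᵀ = Mᵀy: [[164, 28]; [28, 7]]·[p, q]ᵀ = [210, 42]ᵀ.
det = 164·7 − 28² = 364.
p = (210·7 − 28·42)/364 = 21/26; q = (164·42 − 28·210)/364 = 36/13.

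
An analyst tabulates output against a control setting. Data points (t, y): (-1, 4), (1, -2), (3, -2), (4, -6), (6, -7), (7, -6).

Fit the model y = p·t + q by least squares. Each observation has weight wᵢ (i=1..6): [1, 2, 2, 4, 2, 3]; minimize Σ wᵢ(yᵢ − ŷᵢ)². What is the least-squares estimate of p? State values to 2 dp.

Setting ∂/∂p … = 0 gives: 304·p + 56·q = -326;  56·p + 14·q = -60.
det = 304·14 − 56² = 1120.
p = ((-326)·14 − 56·(-60))/1120 = -43/40; q = (304·(-60) − 56·(-326))/1120 = 1/70.

p = -1.08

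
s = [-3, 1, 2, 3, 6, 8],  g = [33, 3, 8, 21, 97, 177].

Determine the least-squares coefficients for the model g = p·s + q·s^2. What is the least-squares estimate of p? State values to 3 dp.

Setting ∂/∂p … = 0 gives: 123·p + 737·q = 1981;  737·p + 5571·q = 15341.
(Σs·s = 123, Σs·s^2 = 737, Σs^2·s^2 = 5571, Σs·g = 1981, Σs^2·g = 15341.)
Eliminating q: 5571·(row 1) − 737·(row 2) gives 142064·p = 5571·1981 − 737·15341 = -270166, so p = -10391/5464.
Then q = (15341 − 737·(-10391/5464))/5571 = 16421/5464.

p = -1.902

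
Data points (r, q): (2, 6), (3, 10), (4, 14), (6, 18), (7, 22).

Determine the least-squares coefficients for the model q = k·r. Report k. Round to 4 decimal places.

Setting ∂/∂k … = 0 gives: 114·k = 360.
(Σr·r = 114, Σr·q = 360.)
k = 360/114 = 3.15789.

k = 3.1579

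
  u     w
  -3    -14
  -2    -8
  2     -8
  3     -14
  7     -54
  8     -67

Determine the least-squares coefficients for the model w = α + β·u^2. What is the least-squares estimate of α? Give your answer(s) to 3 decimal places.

α = -4.623

Forming MᵀM = [[6, 139]; [139, 6691]] and Mᵀw = [-165, -7250]ᵀ gives MᵀM·[α, β]ᵀ = Mᵀw.
Determinant 6·6691 − 139² = 20825.
α = ((-165)·6691 − 139·(-7250))/20825 = -19253/4165; β = (6·(-7250) − 139·(-165))/20825 = -4113/4165.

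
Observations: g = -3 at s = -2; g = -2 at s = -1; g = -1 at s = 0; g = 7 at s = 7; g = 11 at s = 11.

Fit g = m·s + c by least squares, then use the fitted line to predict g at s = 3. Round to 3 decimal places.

ĝ = 2.400

MᵀM·[m, c]ᵀ = Mᵀg reads: 175·m + 15·c = 178;  15·m + 5·c = 12.
det = 175·5 − 15² = 650.
m = (178·5 − 15·12)/650 = 71/65; c = (175·12 − 15·178)/650 = -57/65.
At s = 3: ĝ = (71/65)·(3) + (-57/65)·(1) = 12/5.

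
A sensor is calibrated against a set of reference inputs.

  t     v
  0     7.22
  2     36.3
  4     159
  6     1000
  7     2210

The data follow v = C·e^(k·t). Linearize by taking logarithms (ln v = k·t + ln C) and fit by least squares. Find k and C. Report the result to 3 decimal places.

k = 0.819, C = 6.928

Taking logs, ln v = k·t + ln C, so regress ln v on t.
AᵀA = [[105.0000, 19.0000]; [19.0000, 5]], rhs = [122.8110, 25.2461]ᵀ  (here Σt = 19.0000, Σ(t)² = 105.0000, Σln v = 25.2461, Σt·ln v = 122.8110).
Solving (det = 164.0000): k = 0.81939, ln C = 1.93554, so C = exp(1.93554) = 6.92780.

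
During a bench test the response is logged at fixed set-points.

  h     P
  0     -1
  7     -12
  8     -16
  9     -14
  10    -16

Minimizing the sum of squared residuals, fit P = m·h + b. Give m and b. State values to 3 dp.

m = -1.541, b = -1.318

Normal-equation sums: Σh·h = 294, Σh = 34, Σ1 = 5.
And Σh·P = -498, ΣP = -59.
AᵀA·[m, b]ᵀ = AᵀP becomes [[294, 34]; [34, 5]]·[m, b]ᵀ = [-498, -59]ᵀ.
Δ = 294·5 − 34² = 314.
m = ((-498)·5 − 34·(-59))/314 = -242/157; b = (294·(-59) − 34·(-498))/314 = -207/157.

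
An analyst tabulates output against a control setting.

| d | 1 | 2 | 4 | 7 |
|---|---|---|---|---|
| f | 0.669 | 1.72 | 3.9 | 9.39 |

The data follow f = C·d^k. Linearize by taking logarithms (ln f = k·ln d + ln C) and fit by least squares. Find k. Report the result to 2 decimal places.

Linearized form: ln f = k·ln d + ln C. From the 4 transformed points,
Σln d = 4.0254, Σ(ln d)² = 6.1888, Σln f = 3.7410, Σln d·ln f = 6.6208.
Normal system: [[6.1888, 4.0254]; [4.0254, 4]]·[k, ln C]ᵀ = [6.6208, 3.7410]ᵀ.
Slope k = (n·Σln d·ln f − Σln d·Σln f)/(n·Σ(ln d)² − (Σln d)²) = (4·6.6208 − 4.0254·3.7410)/8.5519 = 1.33589; ln C = (Σln f − k·Σln d)/n = -0.40911.

k = 1.34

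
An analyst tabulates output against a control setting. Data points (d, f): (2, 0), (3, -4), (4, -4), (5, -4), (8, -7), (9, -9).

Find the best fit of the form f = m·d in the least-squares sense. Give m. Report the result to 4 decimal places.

Forming XᵀX = [[199]] and Xᵀf = [-185]ᵀ gives XᵀX·[m]ᵀ = Xᵀf.
m = (-185)/199 = -0.929648.

m = -0.9296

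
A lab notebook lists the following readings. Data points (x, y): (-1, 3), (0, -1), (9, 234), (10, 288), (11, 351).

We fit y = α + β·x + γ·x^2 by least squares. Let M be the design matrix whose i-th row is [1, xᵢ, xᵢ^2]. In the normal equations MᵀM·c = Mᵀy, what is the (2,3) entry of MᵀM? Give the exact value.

Row 2 ↔ basis x, column 3 ↔ basis x^2, so (MᵀM)_{2,3} = Σᵢ (x)·(x^2) = (-1)·(1) + (0)·(0) + (9)·(81) + (10)·(100) + (11)·(121) = 3059.

3059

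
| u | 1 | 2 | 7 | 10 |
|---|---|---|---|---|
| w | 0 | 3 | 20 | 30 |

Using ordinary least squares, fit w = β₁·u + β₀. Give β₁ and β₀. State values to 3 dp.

From the data, Σu·u = 154, Σu = 20, Σ1 = 4.
Right-hand side: Σu·w = 446, Σw = 53.
Normal equations: [[154, 20]; [20, 4]]·[β₁, β₀]ᵀ = [446, 53]ᵀ.
Δ = 154·4 − 20² = 216.
β₁ = (446·4 − 20·53)/216 = 181/54; β₀ = (154·53 − 20·446)/216 = -379/108.

β₁ = 3.352, β₀ = -3.509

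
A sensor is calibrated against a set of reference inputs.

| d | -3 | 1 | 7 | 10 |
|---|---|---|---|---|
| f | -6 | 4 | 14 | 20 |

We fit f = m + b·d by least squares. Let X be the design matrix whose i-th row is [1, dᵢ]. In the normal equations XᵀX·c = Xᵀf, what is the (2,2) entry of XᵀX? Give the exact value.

Row 2 ↔ basis d, column 2 ↔ basis d, so (XᵀX)_{2,2} = Σᵢ (d)·(d) = (-3)·(-3) + (1)·(1) + (7)·(7) + (10)·(10) = 159.

159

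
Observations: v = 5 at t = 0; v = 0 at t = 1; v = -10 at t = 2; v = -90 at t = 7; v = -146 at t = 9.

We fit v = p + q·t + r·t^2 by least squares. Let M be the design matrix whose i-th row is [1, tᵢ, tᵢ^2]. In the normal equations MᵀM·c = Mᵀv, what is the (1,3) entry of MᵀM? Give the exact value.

135

Row 1 ↔ basis 1, column 3 ↔ basis t^2, so (MᵀM)_{1,3} = Σᵢ t^2 = (1)·(0) + (1)·(1) + (1)·(4) + (1)·(49) + (1)·(81) = 135.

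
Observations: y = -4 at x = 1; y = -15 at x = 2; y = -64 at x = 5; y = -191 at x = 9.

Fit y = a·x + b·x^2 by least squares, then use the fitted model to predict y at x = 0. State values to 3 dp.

ŷ = 0.000

Entries of AᵀA: Σx·x = 111, Σx·x^2 = 863, Σx^2·x^2 = 7203.
For Aᵀy: Σx·y = -2073, Σx^2·y = -17135.
Determinant 111·7203 − 863² = 54764.
a = ((-2073)·7203 − 863·(-17135))/54764 = -72157/27382; b = (111·(-17135) − 863·(-2073))/54764 = -56493/27382.
At x = 0: ŷ = (-72157/27382)·(0) + (-56493/27382)·(0) = 0.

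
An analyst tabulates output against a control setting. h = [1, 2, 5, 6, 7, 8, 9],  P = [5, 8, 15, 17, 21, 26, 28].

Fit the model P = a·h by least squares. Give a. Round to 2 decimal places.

Forming XᵀX = [[260]] and XᵀP = [805]ᵀ gives XᵀX·[a]ᵀ = XᵀP.
a = 805/260 = 3.09615.

a = 3.10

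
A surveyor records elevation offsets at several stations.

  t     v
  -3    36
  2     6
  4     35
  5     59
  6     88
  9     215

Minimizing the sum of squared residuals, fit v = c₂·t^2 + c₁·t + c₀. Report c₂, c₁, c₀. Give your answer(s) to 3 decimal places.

Normal-equation sums: Σt^2·t^2 = 8835, Σt^2·t = 1115, Σt^2 = 171, Σt·t = 171, Σt = 23, Σ1 = 6.
For Aᵀv: Σt^2·v = 22966, Σt·v = 2802, Σv = 439.
Solving the 3×3 system (Gaussian elimination) gives c₂ = 87931/29251, c₁ = -92566/29251, c₀ = -10999/29251.

c₂ = 3.006, c₁ = -3.165, c₀ = -0.376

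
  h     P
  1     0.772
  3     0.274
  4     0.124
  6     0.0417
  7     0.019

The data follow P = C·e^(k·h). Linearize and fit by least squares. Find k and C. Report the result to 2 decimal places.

Let Y = ln P. Fitting Y = k·h + ln C by least squares:
AᵀA = [[111.0000, 21.0000]; [21.0000, 5]], rhs = [-59.2993, -10.7814]ᵀ  (here Σh = 21.0000, Σ(h)² = 111.0000, Σln P = -10.7814, Σh·ln P = -59.2993).
Solving (det = 114.0000): k = -0.61479, ln C = 0.42583, so C = exp(0.42583) = 1.53086.

k = -0.61, C = 1.53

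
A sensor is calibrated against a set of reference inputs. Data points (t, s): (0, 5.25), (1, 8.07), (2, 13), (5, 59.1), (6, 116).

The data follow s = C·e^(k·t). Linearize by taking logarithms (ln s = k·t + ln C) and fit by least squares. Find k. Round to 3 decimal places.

Let Y = ln s. Fitting Y = k·t + ln C by least squares:
Σt = 14.0000, Σ(t)² = 66.0000, Σln s = 15.1442, Σt·ln s = 56.1357.
Equations: 66.0000·k + 14.0000·ln C = 56.1357;  14.0000·k + 5·ln C = 15.1442.
Slope k = (n·Σt·ln s − Σt·Σln s)/(n·Σ(t)² − (Σt)²) = (5·56.1357 − 14.0000·15.1442)/134.0000 = 0.51239; ln C = (Σln s − k·Σt)/n = 1.59413.

k = 0.512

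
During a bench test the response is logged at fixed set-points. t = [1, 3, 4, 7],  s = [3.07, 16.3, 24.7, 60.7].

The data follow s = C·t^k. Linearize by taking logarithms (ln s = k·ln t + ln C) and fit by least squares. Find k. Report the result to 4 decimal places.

Let Y = ln s. Fitting Y = k·ln t + ln C by least squares:
AᵀA = [[6.9153, 4.4308]; [4.4308, 4]], rhs = [15.5018, 11.2256]ᵀ  (here Σln t = 4.4308, Σ(ln t)² = 6.9153, Σln s = 11.2256, Σln t·ln s = 15.5018).
Solving (det = 8.0292): k = 1.52800, ln C = 1.11382.

k = 1.5280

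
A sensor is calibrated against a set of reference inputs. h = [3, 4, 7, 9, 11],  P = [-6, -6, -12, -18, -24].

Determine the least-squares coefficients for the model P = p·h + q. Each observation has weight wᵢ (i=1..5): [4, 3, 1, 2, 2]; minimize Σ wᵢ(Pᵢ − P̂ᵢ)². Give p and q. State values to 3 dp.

Sums needed: Σwᵢ·h·h = 537, Σwᵢ·h = 71, Σwᵢ·1 = 12.
And Σwᵢ·h·P = -1080, Σwᵢ·P = -138.
MᵀWM·[p, q]ᵀ = MᵀWP becomes [[537, 71]; [71, 12]]·[p, q]ᵀ = [-1080, -138]ᵀ.
Eliminating q: 12·(row 1) − 71·(row 2) gives 1403·p = 12·(-1080) − 71·(-138) = -3162, so p = -3162/1403.
Then q = ((-138) − 71·(-3162/1403))/12 = 2574/1403.

p = -2.254, q = 1.835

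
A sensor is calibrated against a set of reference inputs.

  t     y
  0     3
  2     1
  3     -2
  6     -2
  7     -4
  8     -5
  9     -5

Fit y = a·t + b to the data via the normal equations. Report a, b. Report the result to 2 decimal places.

The normal system MᵀM·[a, b]ᵀ = Mᵀy is [[243, 35]; [35, 7]]·[a, b]ᵀ = [-129, -14]ᵀ.
Eliminating b: 7·(row 1) − 35·(row 2) gives 476·a = 7·(-129) − 35·(-14) = -413, so a = -59/68.
Then b = ((-14) − 35·(-59/68))/7 = 159/68.

a = -0.87, b = 2.34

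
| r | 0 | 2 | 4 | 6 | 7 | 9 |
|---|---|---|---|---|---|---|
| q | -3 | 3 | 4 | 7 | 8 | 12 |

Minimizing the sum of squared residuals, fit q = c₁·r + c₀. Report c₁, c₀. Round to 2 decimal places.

XᵀX·[c₁, c₀]ᵀ = Xᵀq reads: 186·c₁ + 28·c₀ = 228;  28·c₁ + 6·c₀ = 31.
Determinant 186·6 − 28² = 332.
c₁ = (228·6 − 28·31)/332 = 125/83; c₀ = (186·31 − 28·228)/332 = -309/166.

c₁ = 1.51, c₀ = -1.86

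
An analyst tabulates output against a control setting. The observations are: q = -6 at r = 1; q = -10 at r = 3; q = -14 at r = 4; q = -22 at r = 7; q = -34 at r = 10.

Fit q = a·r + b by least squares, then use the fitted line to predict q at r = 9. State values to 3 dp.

The normal equations are: 175·a + 25·b = -586;  25·a + 5·b = -86.
Eliminating b: 5·(row 1) − 25·(row 2) gives 250·a = 5·(-586) − 25·(-86) = -780, so a = -78/25.
Then b = ((-86) − 25·(-78/25))/5 = -8/5.
At r = 9: q̂ = (-78/25)·(9) + (-8/5)·(1) = -742/25.

q̂ = -29.680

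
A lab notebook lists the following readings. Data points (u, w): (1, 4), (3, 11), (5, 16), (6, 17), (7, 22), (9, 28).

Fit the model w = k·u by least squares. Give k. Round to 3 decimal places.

Setting ∂/∂k … = 0 gives: 201·k = 625.
(Σu·u = 201, Σu·w = 625.)
k = 625/201 = 3.10945.

k = 3.109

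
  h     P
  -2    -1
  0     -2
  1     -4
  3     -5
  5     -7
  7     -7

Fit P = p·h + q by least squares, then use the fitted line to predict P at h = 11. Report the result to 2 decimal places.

P̂ = -10.65

Setting ∂/∂p … = 0 gives: 88·p + 14·q = -101;  14·p + 6·q = -26.
(Σh·h = 88, Σh = 14, Σ1 = 6, Σh·P = -101, ΣP = -26.)
Δ = 88·6 − 14² = 332.
p = ((-101)·6 − 14·(-26))/332 = -121/166; q = (88·(-26) − 14·(-101))/332 = -437/166.
At h = 11: P̂ = (-121/166)·(11) + (-437/166)·(1) = -884/83.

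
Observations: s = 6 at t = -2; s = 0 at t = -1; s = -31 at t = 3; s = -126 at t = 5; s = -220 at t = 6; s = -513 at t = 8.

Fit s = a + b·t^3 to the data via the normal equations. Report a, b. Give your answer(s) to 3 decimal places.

a = -2.382, b = -0.999

XᵀX·[a, b]ᵀ = Xᵀs reads: 6·a + 871·b = -884;  871·a + 325219·b = -326811.
(Σ1 = 6, Σt^3 = 871, Σt^3·t^3 = 325219, Σs = -884, Σt^3·s = -326811.)
Eliminating b: 325219·(row 1) − 871·(row 2) gives 1192673·a = 325219·(-884) − 871·(-326811) = -2841215, so a = -2841215/1192673.
Then b = ((-326811) − 871·(-2841215/1192673))/325219 = -1190902/1192673.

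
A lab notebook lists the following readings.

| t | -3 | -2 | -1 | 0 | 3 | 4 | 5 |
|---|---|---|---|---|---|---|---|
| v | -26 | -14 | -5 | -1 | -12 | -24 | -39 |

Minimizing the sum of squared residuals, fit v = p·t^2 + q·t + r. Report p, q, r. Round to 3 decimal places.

From the data, Σt^2·t^2 = 1060, Σt^2·t = 180, Σt^2 = 64, Σt·t = 64, Σt = 6, Σ1 = 7.
Moment sums: Σt^2·v = -1762, Σt·v = -216, Σv = -121.
Solving the 3×3 system (Gaussian elimination) gives p = -3579/1792, q = 4191/1792, r = -923/896.

p = -1.997, q = 2.339, r = -1.030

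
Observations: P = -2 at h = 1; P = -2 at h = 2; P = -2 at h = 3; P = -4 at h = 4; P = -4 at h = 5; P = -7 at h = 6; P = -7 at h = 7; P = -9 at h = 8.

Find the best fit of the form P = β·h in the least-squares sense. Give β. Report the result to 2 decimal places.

β = -1.03

With design matrix A, AᵀA = [[204]] and AᵀP = [-211]ᵀ.
Hence β = -211 / 204 ≈ -1.03431.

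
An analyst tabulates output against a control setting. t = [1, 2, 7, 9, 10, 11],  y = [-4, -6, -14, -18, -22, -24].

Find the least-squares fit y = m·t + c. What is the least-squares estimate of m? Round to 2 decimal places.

m = -1.94

With design matrix M, MᵀM = [[356, 40]; [40, 6]] and Mᵀy = [-760, -88]ᵀ.
det = 356·6 − 40² = 536.
m = ((-760)·6 − 40·(-88))/536 = -130/67; c = (356·(-88) − 40·(-760))/536 = -116/67.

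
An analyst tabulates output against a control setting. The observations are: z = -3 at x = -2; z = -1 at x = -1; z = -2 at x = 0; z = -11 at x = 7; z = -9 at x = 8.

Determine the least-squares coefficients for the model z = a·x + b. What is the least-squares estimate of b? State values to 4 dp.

b = -3.0583

From the data, Σx·x = 118, Σx = 12, Σ1 = 5.
And Σx·z = -142, Σz = -26.
det = 118·5 − 12² = 446.
a = ((-142)·5 − 12·(-26))/446 = -199/223; b = (118·(-26) − 12·(-142))/446 = -682/223.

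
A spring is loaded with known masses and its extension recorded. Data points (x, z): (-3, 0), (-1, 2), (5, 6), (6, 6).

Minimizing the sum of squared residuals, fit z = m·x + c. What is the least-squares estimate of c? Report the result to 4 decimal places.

With design matrix A, AᵀA = [[71, 7]; [7, 4]] and Aᵀz = [64, 14]ᵀ.
det = 71·4 − 7² = 235.
m = (64·4 − 7·14)/235 = 158/235; c = (71·14 − 7·64)/235 = 546/235.

c = 2.3234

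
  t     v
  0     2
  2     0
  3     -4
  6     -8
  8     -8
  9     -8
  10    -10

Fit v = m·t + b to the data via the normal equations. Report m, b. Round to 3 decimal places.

Setting ∂/∂m … = 0 gives: 294·m + 38·b = -296;  38·m + 7·b = -36.
Eliminating b: 7·(row 1) − 38·(row 2) gives 614·m = 7·(-296) − 38·(-36) = -704, so m = -352/307.
Then b = ((-36) − 38·(-352/307))/7 = 332/307.

m = -1.147, b = 1.081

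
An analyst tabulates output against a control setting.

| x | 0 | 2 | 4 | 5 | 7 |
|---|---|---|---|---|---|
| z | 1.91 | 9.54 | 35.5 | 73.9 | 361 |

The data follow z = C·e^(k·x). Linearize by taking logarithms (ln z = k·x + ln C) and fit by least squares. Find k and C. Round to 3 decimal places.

k = 0.738, C = 1.969

Let Y = ln z. Fitting Y = k·x + ln C by least squares:
AᵀA = [[94.0000, 18.0000]; [18.0000, 5]], rhs = [81.5248, 16.6637]ᵀ  (here Σx = 18.0000, Σ(x)² = 94.0000, Σln z = 16.6637, Σx·ln z = 81.5248).
Δ = 94.0000·5 − (18.0000)² = 146.0000; k = (81.5248·5 − 18.0000·16.6637)/146.0000 = 0.73751, ln C = (94.0000·16.6637 − 18.0000·81.5248)/146.0000 = 0.67769, so C = exp(0.67769) = 1.96932.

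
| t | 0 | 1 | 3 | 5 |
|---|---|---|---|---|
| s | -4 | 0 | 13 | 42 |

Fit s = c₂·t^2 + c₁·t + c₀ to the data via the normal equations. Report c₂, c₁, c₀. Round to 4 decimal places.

The normal equations are: 707·c₂ + 153·c₁ + 35·c₀ = 1167;  153·c₂ + 35·c₁ + 9·c₀ = 249;  35·c₂ + 9·c₁ + 4·c₀ = 51.
(Σt^2·t^2 = 707, Σt^2·t = 153, Σt^2 = 35, Σt·t = 35, Σt = 9, Σ1 = 4, Σt^2·s = 1167, Σt·s = 249, Σs = 51.)
Inverting the 3×3 Gram matrix, [c₂, c₁, c₀]ᵀ = [663/398, 285/398, -684/199]ᵀ.

c₂ = 1.6658, c₁ = 0.7161, c₀ = -3.4372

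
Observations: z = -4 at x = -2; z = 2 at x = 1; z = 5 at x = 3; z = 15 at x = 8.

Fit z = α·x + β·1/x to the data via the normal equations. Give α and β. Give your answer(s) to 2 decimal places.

Forming AᵀA = [[78, 4]; [4, 793/576]] and Aᵀz = [145, 181/24]ᵀ gives AᵀA·[α, β]ᵀ = Aᵀz.
Δ = 78·(793/576) − 4² = 8773/96.
α = (145·(793/576) − 4·(181/24))/(8773/96) = 97609/52638; β = (78·(181/24) − 4·145)/(8773/96) = 792/8773.

α = 1.85, β = 0.09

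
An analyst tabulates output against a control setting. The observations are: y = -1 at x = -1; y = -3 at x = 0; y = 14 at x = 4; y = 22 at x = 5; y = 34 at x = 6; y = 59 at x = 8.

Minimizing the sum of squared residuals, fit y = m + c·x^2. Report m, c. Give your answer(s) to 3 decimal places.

With design matrix A, AᵀA = [[6, 142]; [142, 6274]] and Aᵀy = [125, 5773]ᵀ.
Eliminating c: 6274·(row 1) − 142·(row 2) gives 17480·m = 6274·125 − 142·5773 = -35516, so m = -8879/4370.
Then c = (5773 − 142·(-8879/4370))/6274 = 2111/2185.

m = -2.032, c = 0.966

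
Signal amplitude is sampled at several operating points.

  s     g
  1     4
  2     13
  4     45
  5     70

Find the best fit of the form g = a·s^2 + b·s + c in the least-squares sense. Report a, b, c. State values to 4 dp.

Compute the Gram sums: Σs^2·s^2 = 898, Σs^2·s = 198, Σs^2 = 46, Σs·s = 46, Σs = 12, Σ1 = 4.
For Xᵀg: Σs^2·g = 2526, Σs·g = 560, Σg = 132.
XᵀX·[a, b, c]ᵀ = Xᵀg becomes [[898, 198, 46]; [198, 46, 12]; [46, 12, 4]]·[a, b, c]ᵀ = [2526, 560, 132]ᵀ.
Inverting the 3×3 Gram matrix, [a, b, c]ᵀ = [8/3, 2/5, 17/15]ᵀ.

a = 2.6667, b = 0.4000, c = 1.1333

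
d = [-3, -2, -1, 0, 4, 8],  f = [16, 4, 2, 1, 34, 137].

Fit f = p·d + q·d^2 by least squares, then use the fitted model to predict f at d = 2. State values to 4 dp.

Entries of AᵀA: Σd·d = 94, Σd·d^2 = 540, Σd^2·d^2 = 4450.
Moment sums: Σd·f = 1174, Σd^2·f = 9474.
AᵀA·[p, q]ᵀ = Aᵀf becomes [[94, 540]; [540, 4450]]·[p, q]ᵀ = [1174, 9474]ᵀ.
Eliminating q: 4450·(row 1) − 540·(row 2) gives 126700·p = 4450·1174 − 540·9474 = 108340, so p = 5417/6335.
Then q = (9474 − 540·(5417/6335))/4450 = 64149/31675.
At d = 2: f̂ = (5417/6335)·(2) + (64149/31675)·(4) = 310766/31675.

f̂ = 9.8111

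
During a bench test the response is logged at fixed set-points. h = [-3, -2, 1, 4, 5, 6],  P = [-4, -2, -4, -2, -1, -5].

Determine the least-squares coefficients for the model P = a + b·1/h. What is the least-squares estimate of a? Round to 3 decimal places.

Forming AᵀA = [[6, 47/60]; [47/60, 5369/3600]] and AᵀP = [-18, -16/5]ᵀ gives AᵀA·[a, b]ᵀ = AᵀP.
Determinant 6·(5369/3600) − (47/60)² = 6001/720.
a = ((-18)·(5369/3600) − (47/60)·(-16/5))/(6001/720) = -5154/1765; b = (6·(-16/5) − (47/60)·(-18))/(6001/720) = -216/353.

a = -2.920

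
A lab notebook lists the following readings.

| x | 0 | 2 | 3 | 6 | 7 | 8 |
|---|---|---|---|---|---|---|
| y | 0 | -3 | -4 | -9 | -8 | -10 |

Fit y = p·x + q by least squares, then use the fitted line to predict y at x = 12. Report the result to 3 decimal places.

Entries of AᵀA: Σx·x = 162, Σx = 26, Σ1 = 6.
For Aᵀy: Σx·y = -208, Σy = -34.
So AᵀA·[p, q]ᵀ = Aᵀy: [[162, 26]; [26, 6]]·[p, q]ᵀ = [-208, -34]ᵀ.
Determinant 162·6 − 26² = 296.
p = ((-208)·6 − 26·(-34))/296 = -91/74; q = (162·(-34) − 26·(-208))/296 = -25/74.
At x = 12: ŷ = (-91/74)·(12) + (-25/74)·(1) = -1117/74.

ŷ = -15.095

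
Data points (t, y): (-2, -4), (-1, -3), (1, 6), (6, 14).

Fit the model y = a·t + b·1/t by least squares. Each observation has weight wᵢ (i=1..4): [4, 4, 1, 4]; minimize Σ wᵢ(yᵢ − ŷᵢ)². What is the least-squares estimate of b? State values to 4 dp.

Sums needed: Σwᵢ·t·t = 165, Σwᵢ·t·1/t = 13, Σwᵢ·1/t·1/t = 55/9.
Right-hand side: Σwᵢ·t·y = 386, Σwᵢ·1/t·y = 106/3.
Eliminating b: (55/9)·(row 1) − 13·(row 2) gives (2518/3)·a = (55/9)·386 − 13·(106/3) = 17096/9, so a = 8548/3777.
Then b = ((106/3) − 13·(8548/3777))/(55/9) = 1218/1259.

b = 0.9674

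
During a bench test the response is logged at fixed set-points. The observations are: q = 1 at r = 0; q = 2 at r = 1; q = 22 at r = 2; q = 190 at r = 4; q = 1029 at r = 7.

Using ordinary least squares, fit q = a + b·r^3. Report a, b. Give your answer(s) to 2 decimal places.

XᵀX·[a, b]ᵀ = Xᵀq reads: 5·a + 416·b = 1244;  416·a + 121810·b = 365285.
Eliminating b: 121810·(row 1) − 416·(row 2) gives 435994·a = 121810·1244 − 416·365285 = -426920, so a = -16420/16769.
Then b = (365285 − 416·(-16420/16769))/121810 = 1308921/435994.

a = -0.98, b = 3.00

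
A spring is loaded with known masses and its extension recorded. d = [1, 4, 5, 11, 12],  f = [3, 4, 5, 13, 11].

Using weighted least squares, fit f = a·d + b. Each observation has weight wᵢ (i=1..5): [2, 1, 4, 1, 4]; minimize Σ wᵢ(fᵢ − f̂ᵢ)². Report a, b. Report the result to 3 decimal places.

The normal equations are: 815·a + 85·b = 793;  85·a + 12·b = 87.
Determinant 815·12 − 85² = 2555.
a = (793·12 − 85·87)/2555 = 303/365; b = (815·87 − 85·793)/2555 = 100/73.

a = 0.830, b = 1.370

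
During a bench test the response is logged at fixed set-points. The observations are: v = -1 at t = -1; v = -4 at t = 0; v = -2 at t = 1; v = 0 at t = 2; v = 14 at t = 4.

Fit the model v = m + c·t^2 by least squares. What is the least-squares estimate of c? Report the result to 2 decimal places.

c = 1.07

With design matrix X, XᵀX = [[5, 22]; [22, 274]] and Xᵀv = [7, 221]ᵀ.
Δ = 5·274 − 22² = 886.
m = (7·274 − 22·221)/886 = -1472/443; c = (5·221 − 22·7)/886 = 951/886.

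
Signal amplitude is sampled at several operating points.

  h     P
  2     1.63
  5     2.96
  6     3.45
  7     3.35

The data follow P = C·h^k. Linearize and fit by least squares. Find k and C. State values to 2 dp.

k = 0.62, C = 1.08

Let Y = ln P. Fitting Y = k·ln h + ln C by least squares:
AᵀA = [[10.0677, 6.0403]; [6.0403, 4]], rhs = [6.6566, 4.0211]ᵀ  (here Σln h = 6.0403, Σ(ln h)² = 10.0677, Σln P = 4.0211, Σln h·ln P = 6.6566).
Δ = 10.0677·4 − (6.0403)² = 3.7862; k = (6.6566·4 − 6.0403·4.0211)/3.7862 = 0.61749, ln C = (10.0677·4.0211 − 6.0403·6.6566)/3.7862 = 0.07283, so C = exp(0.07283) = 1.07555.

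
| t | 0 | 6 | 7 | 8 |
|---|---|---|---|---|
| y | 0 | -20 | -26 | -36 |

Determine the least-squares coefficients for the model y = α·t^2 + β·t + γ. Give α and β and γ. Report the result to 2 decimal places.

α = -0.60, β = 0.38, γ = -0.02

The normal system AᵀA·[α, β, γ]ᵀ = Aᵀy is [[7793, 1071, 149]; [1071, 149, 21]; [149, 21, 4]]·[α, β, γ]ᵀ = [-4298, -590, -82]ᵀ.
Solving the 3×3 system (Gaussian elimination) gives α = -213/353, β = 671/1765, γ = -34/1765.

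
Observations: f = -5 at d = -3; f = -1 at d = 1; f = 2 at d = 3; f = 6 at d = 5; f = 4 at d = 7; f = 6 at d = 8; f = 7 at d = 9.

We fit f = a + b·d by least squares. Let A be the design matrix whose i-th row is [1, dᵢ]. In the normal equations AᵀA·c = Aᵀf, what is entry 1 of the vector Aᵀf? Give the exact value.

Entry 1 ↔ basis 1, so (Aᵀf)_{1} = Σᵢ fᵢ = (1)·(-5) + (1)·(-1) + (1)·(2) + (1)·(6) + (1)·(4) + (1)·(6) + (1)·(7) = 19.

19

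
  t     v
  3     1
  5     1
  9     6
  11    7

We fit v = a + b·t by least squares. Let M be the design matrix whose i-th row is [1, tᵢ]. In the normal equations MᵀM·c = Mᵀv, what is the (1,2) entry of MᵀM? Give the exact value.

28

Row 1 ↔ basis 1, column 2 ↔ basis t, so (MᵀM)_{1,2} = Σᵢ t = (1)·(3) + (1)·(5) + (1)·(9) + (1)·(11) = 28.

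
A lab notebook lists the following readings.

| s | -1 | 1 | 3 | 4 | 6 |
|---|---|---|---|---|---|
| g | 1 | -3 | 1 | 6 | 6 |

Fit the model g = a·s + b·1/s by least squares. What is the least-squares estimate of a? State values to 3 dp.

a = 1.194

Normal-equation sums: Σs·s = 63, Σs·1/s = 5, Σ1/s·1/s = 317/144.
Right-hand side: Σs·g = 59, Σ1/s·g = -7/6.
Eliminating b: (317/144)·(row 1) − 5·(row 2) gives (1819/16)·a = (317/144)·59 − 5·(-7/6) = 19543/144, so a = 19543/16371.
Then b = ((-7/6) − 5·(19543/16371))/(317/144) = -5896/1819.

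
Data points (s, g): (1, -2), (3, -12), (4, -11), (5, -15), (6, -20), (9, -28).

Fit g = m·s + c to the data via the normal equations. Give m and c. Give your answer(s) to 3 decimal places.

Entries of MᵀM: Σs·s = 168, Σs = 28, Σ1 = 6.
Right-hand side: Σs·g = -529, Σg = -88.
Normal equations: [[168, 28]; [28, 6]]·[m, c]ᵀ = [-529, -88]ᵀ.
Eliminating c: 6·(row 1) − 28·(row 2) gives 224·m = 6·(-529) − 28·(-88) = -710, so m = -355/112.
Then c = ((-88) − 28·(-355/112))/6 = 1/8.

m = -3.170, c = 0.125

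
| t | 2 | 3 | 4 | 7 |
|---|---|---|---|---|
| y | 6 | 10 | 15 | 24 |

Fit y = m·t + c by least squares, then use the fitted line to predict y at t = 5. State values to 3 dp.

From the data, Σt·t = 78, Σt = 16, Σ1 = 4.
For Aᵀy: Σt·y = 270, Σy = 55.
AᵀA·[m, c]ᵀ = Aᵀy becomes [[78, 16]; [16, 4]]·[m, c]ᵀ = [270, 55]ᵀ.
Δ = 78·4 − 16² = 56.
m = (270·4 − 16·55)/56 = 25/7; c = (78·55 − 16·270)/56 = -15/28.
At t = 5: ŷ = (25/7)·(5) + (-15/28)·(1) = 485/28.

ŷ = 17.321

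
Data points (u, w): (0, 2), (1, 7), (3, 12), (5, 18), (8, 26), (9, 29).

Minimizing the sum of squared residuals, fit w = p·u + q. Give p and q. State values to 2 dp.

The normal equations are: 180·p + 26·q = 602;  26·p + 6·q = 94.
Δ = 180·6 − 26² = 404.
p = (602·6 − 26·94)/404 = 292/101; q = (180·94 − 26·602)/404 = 317/101.

p = 2.89, q = 3.14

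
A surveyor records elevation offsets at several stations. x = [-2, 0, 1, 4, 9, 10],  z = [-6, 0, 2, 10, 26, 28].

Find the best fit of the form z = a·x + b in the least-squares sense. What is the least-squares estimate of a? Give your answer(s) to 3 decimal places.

AᵀA·[a, b]ᵀ = Aᵀz reads: 202·a + 22·b = 568;  22·a + 6·b = 60.
Determinant 202·6 − 22² = 728.
a = (568·6 − 22·60)/728 = 261/91; b = (202·60 − 22·568)/728 = -47/91.

a = 2.868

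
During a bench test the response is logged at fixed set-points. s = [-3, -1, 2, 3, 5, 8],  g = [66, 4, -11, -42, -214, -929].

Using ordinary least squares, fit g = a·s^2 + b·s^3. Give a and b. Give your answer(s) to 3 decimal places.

The normal system AᵀA·[a, b]ᵀ = Aᵀg is [[4900, 35924]; [35924, 279292]]·[a, b]ᵀ = [-64630, -505406]ᵀ.
Δ = 4900·279292 − 35924² = 77997024.
a = ((-64630)·279292 − 35924·(-505406))/77997024 = 2199233/1624938; b = (4900·(-505406) − 35924·(-64630))/77997024 = -230240/116067.

a = 1.353, b = -1.984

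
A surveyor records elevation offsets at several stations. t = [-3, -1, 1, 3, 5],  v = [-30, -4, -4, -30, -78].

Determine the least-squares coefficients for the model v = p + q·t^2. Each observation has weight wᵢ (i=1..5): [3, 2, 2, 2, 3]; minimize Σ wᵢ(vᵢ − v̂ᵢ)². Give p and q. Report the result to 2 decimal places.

p = -1.56, q = -3.07

Normal-equation sums: Σwᵢ·1 = 12, Σwᵢ·t^2 = 124, Σwᵢ·t^2·t^2 = 2284.
Right-hand side: Σwᵢ·v = -400, Σwᵢ·t^2·v = -7216.
So AᵀWA·[p, q]ᵀ = AᵀWv: [[12, 124]; [124, 2284]]·[p, q]ᵀ = [-400, -7216]ᵀ.
Eliminating q: 2284·(row 1) − 124·(row 2) gives 12032·p = 2284·(-400) − 124·(-7216) = -18816, so p = -147/94.
Then q = ((-7216) − 124·(-147/94))/2284 = -289/94.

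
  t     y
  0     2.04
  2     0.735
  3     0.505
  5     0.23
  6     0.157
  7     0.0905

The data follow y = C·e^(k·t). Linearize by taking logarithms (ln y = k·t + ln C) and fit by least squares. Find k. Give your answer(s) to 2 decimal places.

k = -0.43

Linearized form: ln y = k·t + ln C. From the 6 transformed points,
Σt = 23.0000, Σ(t)² = 123.0000, Σln y = -6.0017, Σt·ln y = -37.9396.
Equations: 123.0000·k + 23.0000·ln C = -37.9396;  23.0000·k + 6·ln C = -6.0017.
Δ = 123.0000·6 − (23.0000)² = 209.0000; k = (-37.9396·6 − 23.0000·-6.0017)/209.0000 = -0.42870, ln C = (123.0000·-6.0017 − 23.0000·-37.9396)/209.0000 = 0.64306.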